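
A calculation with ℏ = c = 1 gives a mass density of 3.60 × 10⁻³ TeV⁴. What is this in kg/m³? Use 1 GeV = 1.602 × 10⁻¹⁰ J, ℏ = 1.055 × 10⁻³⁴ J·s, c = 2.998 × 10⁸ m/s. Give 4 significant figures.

8.338 × 10²⁹ kg/m³

Mass density is [E]/(c²[L]³) = [E]⁴/(ℏ³c⁵).
1 GeV⁴ → 1/(ℏ³c⁵) × (1 GeV in J)⁴ = 2.316 × 10²⁰ kg/m³.
Convert the energy scale: 3.60 × 10⁻³ TeV⁴ = 3.60 × 10⁹ GeV⁴.
Result: 3.60 × 10⁹ × 2.316 × 10²⁰ = 8.338 × 10²⁹ kg/m³.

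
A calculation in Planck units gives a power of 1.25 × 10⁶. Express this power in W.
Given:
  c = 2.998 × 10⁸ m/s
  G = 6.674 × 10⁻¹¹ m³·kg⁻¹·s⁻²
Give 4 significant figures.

4.536 × 10⁵⁸ W

One Planck power: P_P = c⁵/G = 3.629 × 10⁵² W.
1.25 × 10⁶ × 3.629 × 10⁵² W = 4.536 × 10⁵⁸ W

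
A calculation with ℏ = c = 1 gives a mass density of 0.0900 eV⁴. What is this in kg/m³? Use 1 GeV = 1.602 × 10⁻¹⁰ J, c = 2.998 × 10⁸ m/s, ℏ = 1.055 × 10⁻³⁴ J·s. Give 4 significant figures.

2.084 × 10⁻¹⁷ kg/m³

Mass density is [E]/(c²[L]³) = [E]⁴/(ℏ³c⁵).
1 GeV⁴ → 1/(ℏ³c⁵) × (1 GeV in J)⁴ = 2.316 × 10²⁰ kg/m³.
Convert the energy scale: 0.0900 eV⁴ = 9.00 × 10⁻³⁸ GeV⁴.
Result: 9.00 × 10⁻³⁸ × 2.316 × 10²⁰ = 2.084 × 10⁻¹⁷ kg/m³.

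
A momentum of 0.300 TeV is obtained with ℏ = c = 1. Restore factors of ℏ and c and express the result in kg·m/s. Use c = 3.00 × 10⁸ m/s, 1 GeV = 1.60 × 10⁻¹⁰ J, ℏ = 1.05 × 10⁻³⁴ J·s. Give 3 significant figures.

1.60 × 10⁻¹⁶ kg·m/s

Momentum is [E]/c; divide by c.
1 GeV → 1/c × (1 GeV in J) = 5.33 × 10⁻¹⁹ kg·m/s.
Convert the energy scale: 0.300 TeV = 300 GeV.
Result: 300 × 5.33 × 10⁻¹⁹ = 1.60 × 10⁻¹⁶ kg·m/s.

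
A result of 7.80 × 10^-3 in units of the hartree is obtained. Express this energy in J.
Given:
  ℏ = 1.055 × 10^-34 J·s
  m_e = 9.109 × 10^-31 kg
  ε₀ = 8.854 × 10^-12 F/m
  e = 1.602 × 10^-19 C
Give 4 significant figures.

3.396 × 10^-20 J

One hartree: E_h = m_e e⁴/(4πε₀ℏ)² = 4.354 × 10^-18 J.
7.80 × 10^-3 × 4.354 × 10^-18 J = 3.396 × 10^-20 J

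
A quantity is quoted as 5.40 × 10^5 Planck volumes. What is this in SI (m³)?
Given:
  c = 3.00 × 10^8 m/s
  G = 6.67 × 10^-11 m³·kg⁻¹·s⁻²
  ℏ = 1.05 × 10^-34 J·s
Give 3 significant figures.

2.26 × 10^-99 m³

One Planck volume: V_P = (ℏG/c³)^(3/2) = 4.18 × 10^-105 m³.
5.40 × 10^5 × 4.18 × 10^-105 m³ = 2.26 × 10^-99 m³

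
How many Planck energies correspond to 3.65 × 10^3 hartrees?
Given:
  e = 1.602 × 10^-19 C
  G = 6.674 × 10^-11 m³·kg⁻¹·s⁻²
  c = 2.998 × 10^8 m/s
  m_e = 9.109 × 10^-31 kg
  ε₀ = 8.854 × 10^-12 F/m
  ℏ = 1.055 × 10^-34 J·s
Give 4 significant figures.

hartree: E_h = m_e e⁴/(4πε₀ℏ)² = 4.354 × 10^-18 J
Planck energy: E_P = √(ℏc⁵/G) = 1.957 × 10^9 J
3.65 × 10^3 × 4.354 × 10^-18 / 1.957 × 10^9 = 8.123 × 10^-24

8.123 × 10^-24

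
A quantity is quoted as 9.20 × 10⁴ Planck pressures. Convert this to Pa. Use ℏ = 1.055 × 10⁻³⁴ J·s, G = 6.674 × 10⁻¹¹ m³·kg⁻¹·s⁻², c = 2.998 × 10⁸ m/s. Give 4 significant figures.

4.262 × 10¹¹⁸ Pa

One Planck pressure: p_P = c⁷/(ℏG²) = 4.632 × 10¹¹³ Pa.
9.20 × 10⁴ × 4.632 × 10¹¹³ Pa = 4.262 × 10¹¹⁸ Pa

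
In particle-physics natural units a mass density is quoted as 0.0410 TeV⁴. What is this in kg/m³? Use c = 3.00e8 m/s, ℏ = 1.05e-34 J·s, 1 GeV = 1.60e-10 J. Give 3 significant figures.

9.55e30 kg/m³

Mass density is [E]/(c²[L]³) = [E]⁴/(ℏ³c⁵).
1 GeV⁴ → 1/(ℏ³c⁵) × (1 GeV in J)⁴ = 2.33e20 kg/m³.
Convert the energy scale: 0.0410 TeV⁴ = 4.10e10 GeV⁴.
Result: 4.10e10 × 2.33e20 = 9.55e30 kg/m³.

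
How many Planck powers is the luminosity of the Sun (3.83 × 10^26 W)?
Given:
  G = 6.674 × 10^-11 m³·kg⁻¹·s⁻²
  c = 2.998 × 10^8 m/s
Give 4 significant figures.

Planck power: P_P = c⁵/G = 3.629 × 10^52 W.
3.83 × 10^26 / 3.629 × 10^52 = 1.055 × 10^-26

1.055 × 10^-26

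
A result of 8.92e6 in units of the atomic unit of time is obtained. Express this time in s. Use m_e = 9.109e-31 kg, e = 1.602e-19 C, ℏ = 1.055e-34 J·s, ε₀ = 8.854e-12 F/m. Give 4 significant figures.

2.161e-10 s

One atomic unit of time: τ_au = (4πε₀)²ℏ³/(m_e e⁴) = 2.423e-17 s.
8.92e6 × 2.423e-17 s = 2.161e-10 s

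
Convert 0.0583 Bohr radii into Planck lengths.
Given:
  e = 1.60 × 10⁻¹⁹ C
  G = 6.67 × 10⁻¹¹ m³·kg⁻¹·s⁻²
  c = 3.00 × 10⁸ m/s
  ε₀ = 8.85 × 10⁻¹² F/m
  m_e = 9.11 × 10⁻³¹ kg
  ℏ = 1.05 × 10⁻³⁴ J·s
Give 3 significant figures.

1.90 × 10²³

Bohr radius: a₀ = 4πε₀ℏ²/(m_e e²) = 5.26 × 10⁻¹¹ m
Planck length: ℓ_P = √(ℏG/c³) = 1.61 × 10⁻³⁵ m
0.0583 × 5.26 × 10⁻¹¹ / 1.61 × 10⁻³⁵ = 1.90 × 10²³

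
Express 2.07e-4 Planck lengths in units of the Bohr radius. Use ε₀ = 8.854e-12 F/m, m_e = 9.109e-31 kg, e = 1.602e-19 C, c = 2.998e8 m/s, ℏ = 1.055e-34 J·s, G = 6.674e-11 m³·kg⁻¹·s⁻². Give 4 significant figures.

Planck length: ℓ_P = √(ℏG/c³) = 1.616e-35 m
Bohr radius: a₀ = 4πε₀ℏ²/(m_e e²) = 5.297e-11 m
2.07e-4 × 1.616e-35 / 5.297e-11 = 6.317e-29

6.317e-29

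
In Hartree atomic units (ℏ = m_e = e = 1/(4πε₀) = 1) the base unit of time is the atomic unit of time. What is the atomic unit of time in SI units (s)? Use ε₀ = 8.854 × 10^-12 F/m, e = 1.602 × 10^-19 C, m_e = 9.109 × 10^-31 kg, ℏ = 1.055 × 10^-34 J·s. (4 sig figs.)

2.423 × 10^-17 s

τ_au = (4πε₀)²ℏ³/(m_e e⁴)
E_h = 4.354 × 10^-18 J
ℏ/E_h = 2.423 × 10^-17 s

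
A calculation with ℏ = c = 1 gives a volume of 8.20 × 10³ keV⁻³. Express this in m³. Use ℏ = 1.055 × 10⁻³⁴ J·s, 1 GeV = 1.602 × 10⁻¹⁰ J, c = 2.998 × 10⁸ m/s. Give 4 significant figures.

Volume is [L]³ = [E]⁻³·(ℏc)³.
1 GeV⁻³ → (ℏc)³ × (1 GeV in J)⁻³ = 7.696 × 10⁻⁴⁸ m³.
Convert the energy scale: 8.20 × 10³ keV⁻³ = 8.20 × 10²¹ GeV⁻³.
Result: 8.20 × 10²¹ × 7.696 × 10⁻⁴⁸ = 6.311 × 10⁻²⁶ m³.

6.311 × 10⁻²⁶ m³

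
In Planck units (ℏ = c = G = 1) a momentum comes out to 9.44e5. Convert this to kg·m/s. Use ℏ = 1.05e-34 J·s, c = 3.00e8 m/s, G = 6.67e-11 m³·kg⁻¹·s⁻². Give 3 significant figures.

One Planck momentum: p_P = √(ℏc³/G) = 6.52 kg·m/s.
9.44e5 × 6.52 kg·m/s = 6.15e6 kg·m/s

6.15e6 kg·m/s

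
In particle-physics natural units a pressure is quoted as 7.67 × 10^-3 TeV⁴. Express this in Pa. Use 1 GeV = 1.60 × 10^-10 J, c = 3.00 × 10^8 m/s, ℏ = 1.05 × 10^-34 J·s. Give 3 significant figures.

Pressure is [E]/[L]³ = [E]⁴/(ℏc)³.
1 GeV⁴ → 1/(ℏc)³ × (1 GeV in J)⁴ = 2.10 × 10^37 Pa.
Convert the energy scale: 7.67 × 10^-3 TeV⁴ = 7.67 × 10^9 GeV⁴.
Result: 7.67 × 10^9 × 2.10 × 10^37 = 1.61 × 10^47 Pa.

1.61 × 10^47 Pa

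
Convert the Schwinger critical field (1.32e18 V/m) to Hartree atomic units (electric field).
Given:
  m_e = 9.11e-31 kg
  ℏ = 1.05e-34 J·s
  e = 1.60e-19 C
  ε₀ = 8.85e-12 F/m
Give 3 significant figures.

2.54e6

atomic unit of electric field: E_au = E_h/(e a₀) = m_e²e⁵/((4πε₀)³ℏ⁴) = 5.20e11 V/m.
1.32e18 / 5.20e11 = 2.54e6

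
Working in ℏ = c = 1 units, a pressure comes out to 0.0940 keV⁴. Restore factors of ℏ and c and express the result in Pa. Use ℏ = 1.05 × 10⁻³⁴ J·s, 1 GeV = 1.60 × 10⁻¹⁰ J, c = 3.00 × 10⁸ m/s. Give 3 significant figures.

Pressure is [E]/[L]³ = [E]⁴/(ℏc)³.
1 GeV⁴ → 1/(ℏc)³ × (1 GeV in J)⁴ = 2.10 × 10³⁷ Pa.
Convert the energy scale: 0.0940 keV⁴ = 9.40 × 10⁻²⁶ GeV⁴.
Result: 9.40 × 10⁻²⁶ × 2.10 × 10³⁷ = 1.97 × 10¹² Pa.

1.97 × 10¹² Pa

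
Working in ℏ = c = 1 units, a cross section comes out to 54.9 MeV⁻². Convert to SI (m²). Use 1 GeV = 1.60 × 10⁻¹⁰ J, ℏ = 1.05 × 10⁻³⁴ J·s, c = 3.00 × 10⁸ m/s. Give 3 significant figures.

Area is [L]² = [E]⁻²·(ℏc)²; restore (ℏc)².
1 GeV⁻² → (ℏc)² × (1 GeV in J)⁻² = 3.88 × 10⁻³² m².
Convert the energy scale: 54.9 MeV⁻² = 5.49 × 10⁷ GeV⁻².
Result: 5.49 × 10⁷ × 3.88 × 10⁻³² = 2.13 × 10⁻²⁴ m².

2.13 × 10⁻²⁴ m²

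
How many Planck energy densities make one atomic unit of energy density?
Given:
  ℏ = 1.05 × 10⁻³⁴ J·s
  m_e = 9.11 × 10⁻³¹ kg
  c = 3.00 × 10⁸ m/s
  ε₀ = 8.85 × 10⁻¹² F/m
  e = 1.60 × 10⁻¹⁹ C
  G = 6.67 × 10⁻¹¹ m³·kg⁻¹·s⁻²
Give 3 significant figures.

atomic unit of energy density: u_au = E_h/a₀³ = m_e⁴e¹⁰/((4πε₀)⁵ℏ⁸) = 3.01 × 10¹³ J/m³
Planck energy density: u_P = c⁷/(ℏG²) = 4.68 × 10¹¹³ J/m³
ratio = 3.01 × 10¹³ / 4.68 × 10¹¹³ = 6.44 × 10⁻¹⁰¹

6.44 × 10⁻¹⁰¹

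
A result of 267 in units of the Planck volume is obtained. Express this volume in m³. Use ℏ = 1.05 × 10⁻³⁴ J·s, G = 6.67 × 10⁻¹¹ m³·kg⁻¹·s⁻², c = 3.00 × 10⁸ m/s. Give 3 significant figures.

1.12 × 10⁻¹⁰² m³

One Planck volume: V_P = (ℏG/c³)^(3/2) = 4.18 × 10⁻¹⁰⁵ m³.
267 × 4.18 × 10⁻¹⁰⁵ m³ = 1.12 × 10⁻¹⁰² m³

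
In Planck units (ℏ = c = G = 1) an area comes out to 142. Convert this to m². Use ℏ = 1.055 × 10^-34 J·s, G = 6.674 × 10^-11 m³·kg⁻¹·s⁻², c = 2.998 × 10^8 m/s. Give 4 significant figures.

One Planck area: A_P = ℏG/c³ = 2.613 × 10^-70 m².
142 × 2.613 × 10^-70 m² = 3.710 × 10^-68 m²

3.710 × 10^-68 m²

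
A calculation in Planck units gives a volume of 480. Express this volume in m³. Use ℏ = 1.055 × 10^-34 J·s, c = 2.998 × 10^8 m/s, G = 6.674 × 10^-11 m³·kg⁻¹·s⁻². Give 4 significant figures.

2.027 × 10^-102 m³

One Planck volume: V_P = (ℏG/c³)^(3/2) = 4.224 × 10^-105 m³.
480 × 4.224 × 10^-105 m³ = 2.027 × 10^-102 m³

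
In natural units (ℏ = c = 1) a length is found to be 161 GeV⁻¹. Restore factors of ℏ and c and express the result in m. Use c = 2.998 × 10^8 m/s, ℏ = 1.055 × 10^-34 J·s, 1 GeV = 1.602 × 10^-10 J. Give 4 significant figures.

A length is [E]⁻¹ in ℏ=c=1; restore one factor of ℏc.
1 GeV⁻¹ → ℏc × (1 GeV in J)⁻¹ = 1.974 × 10^-16 m.
Result: 161 × 1.974 × 10^-16 = 3.179 × 10^-14 m.

3.179 × 10^-14 m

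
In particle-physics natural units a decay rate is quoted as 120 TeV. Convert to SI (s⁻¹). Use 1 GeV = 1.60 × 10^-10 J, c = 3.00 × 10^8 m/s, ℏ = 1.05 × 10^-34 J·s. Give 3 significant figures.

1.83 × 10^29 s⁻¹

A rate is [E]/ℏ; divide by ℏ.
1 GeV → 1/ℏ × (1 GeV in J) = 1.52 × 10^24 s⁻¹.
Convert the energy scale: 120 TeV = 1.20 × 10^5 GeV.
Result: 1.20 × 10^5 × 1.52 × 10^24 = 1.83 × 10^29 s⁻¹.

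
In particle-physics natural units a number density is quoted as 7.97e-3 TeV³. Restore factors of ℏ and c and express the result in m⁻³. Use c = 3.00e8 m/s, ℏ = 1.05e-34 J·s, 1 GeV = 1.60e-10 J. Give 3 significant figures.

Number density is [L]⁻³ = [E]³/(ℏc)³.
1 GeV³ → 1/(ℏc)³ × (1 GeV in J)³ = 1.31e47 m⁻³.
Convert the energy scale: 7.97e-3 TeV³ = 7.97e6 GeV³.
Result: 7.97e6 × 1.31e47 = 1.04e54 m⁻³.

1.04e54 m⁻³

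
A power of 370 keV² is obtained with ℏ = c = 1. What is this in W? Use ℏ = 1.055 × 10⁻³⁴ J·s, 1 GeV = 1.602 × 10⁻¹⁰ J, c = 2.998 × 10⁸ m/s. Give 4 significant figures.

Power is [E]/[T] = [E]²/ℏ.
1 GeV² → 1/ℏ × (1 GeV in J)² = 2.433 × 10¹⁴ W.
Convert the energy scale: 370 keV² = 3.70 × 10⁻¹⁰ GeV².
Result: 3.70 × 10⁻¹⁰ × 2.433 × 10¹⁴ = 9.001 × 10⁴ W.

9.001 × 10⁴ W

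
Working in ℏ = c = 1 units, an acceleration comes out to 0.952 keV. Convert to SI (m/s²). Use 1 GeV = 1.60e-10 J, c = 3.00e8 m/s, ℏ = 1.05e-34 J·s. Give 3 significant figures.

Acceleration is [L]/[T]² = c·[E]/ℏ.
1 GeV → c/ℏ × (1 GeV in J) = 4.57e32 m/s².
Convert the energy scale: 0.952 keV = 9.52e-7 GeV.
Result: 9.52e-7 × 4.57e32 = 4.35e26 m/s².

4.35e26 m/s²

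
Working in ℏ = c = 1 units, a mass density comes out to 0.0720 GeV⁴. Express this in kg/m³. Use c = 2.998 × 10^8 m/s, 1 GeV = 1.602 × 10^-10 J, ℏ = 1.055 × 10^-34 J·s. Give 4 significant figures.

1.668 × 10^19 kg/m³

Mass density is [E]/(c²[L]³) = [E]⁴/(ℏ³c⁵).
1 GeV⁴ → 1/(ℏ³c⁵) × (1 GeV in J)⁴ = 2.316 × 10^20 kg/m³.
Result: 0.0720 × 2.316 × 10^20 = 1.668 × 10^19 kg/m³.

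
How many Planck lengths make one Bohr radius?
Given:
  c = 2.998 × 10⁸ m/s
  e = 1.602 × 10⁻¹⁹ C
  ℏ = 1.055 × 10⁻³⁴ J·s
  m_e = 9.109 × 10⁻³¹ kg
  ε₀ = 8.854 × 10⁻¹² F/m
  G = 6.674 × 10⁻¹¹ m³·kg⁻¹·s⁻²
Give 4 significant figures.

Bohr radius: a₀ = 4πε₀ℏ²/(m_e e²) = 5.297 × 10⁻¹¹ m
Planck length: ℓ_P = √(ℏG/c³) = 1.616 × 10⁻³⁵ m
ratio = 5.297 × 10⁻¹¹ / 1.616 × 10⁻³⁵ = 3.277 × 10²⁴

3.277 × 10²⁴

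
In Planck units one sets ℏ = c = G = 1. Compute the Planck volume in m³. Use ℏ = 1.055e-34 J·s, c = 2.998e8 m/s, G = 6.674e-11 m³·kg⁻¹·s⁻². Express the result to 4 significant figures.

V_P = (ℏG/c³)^(3/2)
  = √(1.784e-209)
  = 4.224e-105 m³

4.224e-105 m³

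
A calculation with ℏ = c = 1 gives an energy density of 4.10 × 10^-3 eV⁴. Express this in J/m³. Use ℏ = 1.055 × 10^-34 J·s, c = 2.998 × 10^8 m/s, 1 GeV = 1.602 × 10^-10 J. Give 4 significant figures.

[E]/[L]³ = [E]⁴/(ℏc)³; restore (ℏc)⁻³.
1 GeV⁴ → 1/(ℏc)³ × (1 GeV in J)⁴ = 2.082 × 10^37 J/m³.
Convert the energy scale: 4.10 × 10^-3 eV⁴ = 4.10 × 10^-39 GeV⁴.
Result: 4.10 × 10^-39 × 2.082 × 10^37 = 0.08535 J/m³.

0.08535 J/m³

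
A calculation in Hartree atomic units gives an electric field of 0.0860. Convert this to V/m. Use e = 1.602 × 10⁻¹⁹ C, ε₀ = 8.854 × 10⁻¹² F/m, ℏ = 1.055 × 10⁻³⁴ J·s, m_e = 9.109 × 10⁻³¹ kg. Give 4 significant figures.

4.413 × 10¹⁰ V/m

One atomic unit of electric field: E_au = E_h/(e a₀) = m_e²e⁵/((4πε₀)³ℏ⁴) = 5.131 × 10¹¹ V/m.
0.0860 × 5.131 × 10¹¹ V/m = 4.413 × 10¹⁰ V/m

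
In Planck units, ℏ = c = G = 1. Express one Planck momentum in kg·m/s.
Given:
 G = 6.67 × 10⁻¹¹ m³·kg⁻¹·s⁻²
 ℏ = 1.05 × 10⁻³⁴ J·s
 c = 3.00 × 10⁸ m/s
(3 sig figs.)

6.52 kg·m/s

Dimensional analysis gives p_P = √(ℏc³/G).
  = √(42.5)
  = 6.52 kg·m/s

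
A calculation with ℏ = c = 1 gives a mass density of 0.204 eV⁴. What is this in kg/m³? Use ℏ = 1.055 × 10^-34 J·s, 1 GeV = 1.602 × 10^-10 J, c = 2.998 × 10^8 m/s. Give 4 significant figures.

4.725 × 10^-17 kg/m³

Mass density is [E]/(c²[L]³) = [E]⁴/(ℏ³c⁵).
1 GeV⁴ → 1/(ℏ³c⁵) × (1 GeV in J)⁴ = 2.316 × 10^20 kg/m³.
Convert the energy scale: 0.204 eV⁴ = 2.04 × 10^-37 GeV⁴.
Result: 2.04 × 10^-37 × 2.316 × 10^20 = 4.725 × 10^-17 kg/m³.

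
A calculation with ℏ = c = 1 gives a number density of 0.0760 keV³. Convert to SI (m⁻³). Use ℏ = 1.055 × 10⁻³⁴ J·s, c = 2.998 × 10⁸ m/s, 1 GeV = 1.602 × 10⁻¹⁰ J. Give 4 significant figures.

9.875 × 10²⁷ m⁻³

Number density is [L]⁻³ = [E]³/(ℏc)³.
1 GeV³ → 1/(ℏc)³ × (1 GeV in J)³ = 1.299 × 10⁴⁷ m⁻³.
Convert the energy scale: 0.0760 keV³ = 7.60 × 10⁻²⁰ GeV³.
Result: 7.60 × 10⁻²⁰ × 1.299 × 10⁴⁷ = 9.875 × 10²⁷ m⁻³.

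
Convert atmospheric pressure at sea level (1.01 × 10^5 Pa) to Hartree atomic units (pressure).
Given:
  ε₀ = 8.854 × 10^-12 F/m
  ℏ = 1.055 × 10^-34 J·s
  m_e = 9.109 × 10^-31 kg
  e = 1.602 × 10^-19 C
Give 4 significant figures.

3.448 × 10^-9

atomic unit of pressure: P_au = E_h/a₀³ = m_e⁴e¹⁰/((4πε₀)⁵ℏ⁸) = 2.929 × 10^13 Pa.
1.01 × 10^5 / 2.929 × 10^13 = 3.448 × 10^-9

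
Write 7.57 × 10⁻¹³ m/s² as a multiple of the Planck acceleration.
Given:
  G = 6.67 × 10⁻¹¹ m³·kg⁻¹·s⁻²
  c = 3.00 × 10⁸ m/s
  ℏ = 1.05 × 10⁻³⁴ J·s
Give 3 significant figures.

Planck acceleration: a_P = √(c⁷/(ℏG)) = 5.59 × 10⁵¹ m/s².
7.57 × 10⁻¹³ / 5.59 × 10⁵¹ = 1.35 × 10⁻⁶⁴

1.35 × 10⁻⁶⁴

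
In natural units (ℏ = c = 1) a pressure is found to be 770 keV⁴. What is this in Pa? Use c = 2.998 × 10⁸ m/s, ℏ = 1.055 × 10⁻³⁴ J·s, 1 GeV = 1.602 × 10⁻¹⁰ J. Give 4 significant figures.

Pressure is [E]/[L]³ = [E]⁴/(ℏc)³.
1 GeV⁴ → 1/(ℏc)³ × (1 GeV in J)⁴ = 2.082 × 10³⁷ Pa.
Convert the energy scale: 770 keV⁴ = 7.70 × 10⁻²² GeV⁴.
Result: 7.70 × 10⁻²² × 2.082 × 10³⁷ = 1.603 × 10¹⁶ Pa.

1.603 × 10¹⁶ Pa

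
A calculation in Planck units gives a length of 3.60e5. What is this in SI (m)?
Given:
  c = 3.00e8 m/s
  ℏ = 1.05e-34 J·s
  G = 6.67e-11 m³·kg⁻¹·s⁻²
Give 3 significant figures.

5.80e-30 m

One Planck length: ℓ_P = √(ℏG/c³) = 1.61e-35 m.
3.60e5 × 1.61e-35 m = 5.80e-30 m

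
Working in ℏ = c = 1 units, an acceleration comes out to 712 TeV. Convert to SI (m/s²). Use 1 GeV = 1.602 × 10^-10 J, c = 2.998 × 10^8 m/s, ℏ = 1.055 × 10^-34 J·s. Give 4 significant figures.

3.241 × 10^38 m/s²

Acceleration is [L]/[T]² = c·[E]/ℏ.
1 GeV → c/ℏ × (1 GeV in J) = 4.552 × 10^32 m/s².
Convert the energy scale: 712 TeV = 7.12 × 10^5 GeV.
Result: 7.12 × 10^5 × 4.552 × 10^32 = 3.241 × 10^38 m/s².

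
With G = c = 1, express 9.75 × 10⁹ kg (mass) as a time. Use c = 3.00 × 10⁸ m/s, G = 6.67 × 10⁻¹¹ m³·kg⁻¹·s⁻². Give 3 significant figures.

2.41 × 10⁻²⁶ s

Mass → time via G/c³.
9.75 × 10⁹ kg × (G/c³) = 2.41 × 10⁻²⁶ s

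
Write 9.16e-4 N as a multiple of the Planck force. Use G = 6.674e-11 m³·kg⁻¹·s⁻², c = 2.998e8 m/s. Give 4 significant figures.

Planck force: F_P = c⁴/G = 1.210e44 N.
9.16e-4 / 1.210e44 = 7.568e-48

7.568e-48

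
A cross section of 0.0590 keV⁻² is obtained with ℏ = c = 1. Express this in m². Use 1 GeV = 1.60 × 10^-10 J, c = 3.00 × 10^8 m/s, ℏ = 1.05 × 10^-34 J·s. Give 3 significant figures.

Area is [L]² = [E]⁻²·(ℏc)²; restore (ℏc)².
1 GeV⁻² → (ℏc)² × (1 GeV in J)⁻² = 3.88 × 10^-32 m².
Convert the energy scale: 0.0590 keV⁻² = 5.90 × 10^10 GeV⁻².
Result: 5.90 × 10^10 × 3.88 × 10^-32 = 2.29 × 10^-21 m².

2.29 × 10^-21 m²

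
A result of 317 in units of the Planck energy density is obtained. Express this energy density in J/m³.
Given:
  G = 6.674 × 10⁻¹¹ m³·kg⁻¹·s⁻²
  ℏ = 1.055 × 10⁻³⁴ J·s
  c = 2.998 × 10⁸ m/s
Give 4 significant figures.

One Planck energy density: u_P = c⁷/(ℏG²) = 4.632 × 10¹¹³ J/m³.
317 × 4.632 × 10¹¹³ J/m³ = 1.468 × 10¹¹⁶ J/m³

1.468 × 10¹¹⁶ J/m³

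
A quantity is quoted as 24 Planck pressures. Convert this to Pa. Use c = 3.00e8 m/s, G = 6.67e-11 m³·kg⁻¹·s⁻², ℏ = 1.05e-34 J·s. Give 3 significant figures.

1.12e115 Pa

One Planck pressure: p_P = c⁷/(ℏG²) = 4.68e113 Pa.
24 × 4.68e113 Pa = 1.12e115 Pa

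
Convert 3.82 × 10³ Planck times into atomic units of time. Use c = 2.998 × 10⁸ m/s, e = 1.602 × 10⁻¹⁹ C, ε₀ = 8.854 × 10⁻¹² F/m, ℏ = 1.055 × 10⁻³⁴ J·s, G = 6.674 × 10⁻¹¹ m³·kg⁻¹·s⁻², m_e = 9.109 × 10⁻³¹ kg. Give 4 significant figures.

Planck time: t_P = √(ℏG/c⁵) = 5.392 × 10⁻⁴⁴ s
atomic unit of time: τ_au = (4πε₀)²ℏ³/(m_e e⁴) = 2.423 × 10⁻¹⁷ s
3.82 × 10³ × 5.392 × 10⁻⁴⁴ / 2.423 × 10⁻¹⁷ = 8.501 × 10⁻²⁴

8.501 × 10⁻²⁴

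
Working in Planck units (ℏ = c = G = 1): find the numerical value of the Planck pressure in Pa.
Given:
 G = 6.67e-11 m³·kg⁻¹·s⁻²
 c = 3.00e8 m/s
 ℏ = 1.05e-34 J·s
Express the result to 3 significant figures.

4.68e113 Pa

The unique combination of the constants set to 1 with dimensions of pressure is p_P = c⁷/(ℏG²).
  = 2.19e59 / 4.67e-55
  = 4.68e113 Pa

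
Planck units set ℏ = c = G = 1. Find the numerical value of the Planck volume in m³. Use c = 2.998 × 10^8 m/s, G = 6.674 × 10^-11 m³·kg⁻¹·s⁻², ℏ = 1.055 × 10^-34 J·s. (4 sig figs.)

The unique combination of the constants set to 1 with dimensions of volume is V_P = (ℏG/c³)^(3/2).
  = √(1.784 × 10^-209)
  = 4.224 × 10^-105 m³

4.224 × 10^-105 m³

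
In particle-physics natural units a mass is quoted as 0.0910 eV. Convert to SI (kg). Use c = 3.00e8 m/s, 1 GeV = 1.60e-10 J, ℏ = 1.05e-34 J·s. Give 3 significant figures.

1.62e-37 kg

Mass is [E]/c²; divide by c².
1 GeV → 1/c² × (1 GeV in J) = 1.78e-27 kg.
Convert the energy scale: 0.0910 eV = 9.10e-11 GeV.
Result: 9.10e-11 × 1.78e-27 = 1.62e-37 kg.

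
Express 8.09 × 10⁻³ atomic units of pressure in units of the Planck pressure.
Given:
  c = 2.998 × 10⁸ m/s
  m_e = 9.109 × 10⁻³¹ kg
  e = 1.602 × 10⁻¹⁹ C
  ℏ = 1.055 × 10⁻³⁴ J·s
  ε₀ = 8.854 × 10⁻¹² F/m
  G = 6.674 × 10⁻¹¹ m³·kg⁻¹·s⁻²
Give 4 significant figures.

5.116 × 10⁻¹⁰³

atomic unit of pressure: P_au = E_h/a₀³ = m_e⁴e¹⁰/((4πε₀)⁵ℏ⁸) = 2.929 × 10¹³ Pa
Planck pressure: p_P = c⁷/(ℏG²) = 4.632 × 10¹¹³ Pa
8.09 × 10⁻³ × 2.929 × 10¹³ / 4.632 × 10¹¹³ = 5.116 × 10⁻¹⁰³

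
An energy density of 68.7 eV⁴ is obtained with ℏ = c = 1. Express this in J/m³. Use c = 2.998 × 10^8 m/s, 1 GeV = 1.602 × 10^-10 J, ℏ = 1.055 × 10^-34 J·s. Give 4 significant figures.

[E]/[L]³ = [E]⁴/(ℏc)³; restore (ℏc)⁻³.
1 GeV⁴ → 1/(ℏc)³ × (1 GeV in J)⁴ = 2.082 × 10^37 J/m³.
Convert the energy scale: 68.7 eV⁴ = 6.87 × 10^-35 GeV⁴.
Result: 6.87 × 10^-35 × 2.082 × 10^37 = 1.430 × 10^3 J/m³.

1.430 × 10^3 J/m³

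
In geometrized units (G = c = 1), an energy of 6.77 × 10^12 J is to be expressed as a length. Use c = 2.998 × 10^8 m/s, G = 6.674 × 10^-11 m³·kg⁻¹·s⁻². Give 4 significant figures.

Energy → length via G/c⁴.
6.77 × 10^12 J × (G/c⁴) = 5.593 × 10^-32 m

5.593 × 10^-32 m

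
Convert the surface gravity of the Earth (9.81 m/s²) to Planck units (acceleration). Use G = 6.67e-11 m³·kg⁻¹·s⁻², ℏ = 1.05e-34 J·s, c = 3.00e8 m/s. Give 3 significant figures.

1.76e-51

Planck acceleration: a_P = √(c⁷/(ℏG)) = 5.59e51 m/s².
9.81 / 5.59e51 = 1.76e-51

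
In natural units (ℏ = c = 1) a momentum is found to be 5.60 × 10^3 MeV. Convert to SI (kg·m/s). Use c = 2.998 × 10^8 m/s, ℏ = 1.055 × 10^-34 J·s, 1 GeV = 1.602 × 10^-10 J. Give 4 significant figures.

2.992 × 10^-18 kg·m/s

Momentum is [E]/c; divide by c.
1 GeV → 1/c × (1 GeV in J) = 5.344 × 10^-19 kg·m/s.
Convert the energy scale: 5.60 × 10^3 MeV = 5.60 GeV.
Result: 5.60 × 5.344 × 10^-19 = 2.992 × 10^-18 kg·m/s.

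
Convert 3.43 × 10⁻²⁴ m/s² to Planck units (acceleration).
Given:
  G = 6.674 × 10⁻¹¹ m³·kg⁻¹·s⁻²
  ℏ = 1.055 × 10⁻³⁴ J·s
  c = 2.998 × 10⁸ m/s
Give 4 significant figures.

6.169 × 10⁻⁷⁶

Planck acceleration: a_P = √(c⁷/(ℏG)) = 5.560 × 10⁵¹ m/s².
3.43 × 10⁻²⁴ / 5.560 × 10⁵¹ = 6.169 × 10⁻⁷⁶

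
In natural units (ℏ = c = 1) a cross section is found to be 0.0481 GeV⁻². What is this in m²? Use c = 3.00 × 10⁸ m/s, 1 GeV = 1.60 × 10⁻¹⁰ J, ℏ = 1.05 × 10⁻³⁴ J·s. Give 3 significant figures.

1.86 × 10⁻³³ m²

Area is [L]² = [E]⁻²·(ℏc)²; restore (ℏc)².
1 GeV⁻² → (ℏc)² × (1 GeV in J)⁻² = 3.88 × 10⁻³² m².
Result: 0.0481 × 3.88 × 10⁻³² = 1.86 × 10⁻³³ m².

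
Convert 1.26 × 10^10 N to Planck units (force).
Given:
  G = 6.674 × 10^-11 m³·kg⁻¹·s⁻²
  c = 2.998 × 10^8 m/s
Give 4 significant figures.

1.041 × 10^-34

Planck force: F_P = c⁴/G = 1.210 × 10^44 N.
1.26 × 10^10 / 1.210 × 10^44 = 1.041 × 10^-34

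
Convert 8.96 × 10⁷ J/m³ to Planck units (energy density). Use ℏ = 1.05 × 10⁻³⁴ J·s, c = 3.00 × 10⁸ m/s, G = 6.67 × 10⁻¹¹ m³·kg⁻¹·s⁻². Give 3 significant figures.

Planck energy density: u_P = c⁷/(ℏG²) = 4.68 × 10¹¹³ J/m³.
8.96 × 10⁷ / 4.68 × 10¹¹³ = 1.91 × 10⁻¹⁰⁶

1.91 × 10⁻¹⁰⁶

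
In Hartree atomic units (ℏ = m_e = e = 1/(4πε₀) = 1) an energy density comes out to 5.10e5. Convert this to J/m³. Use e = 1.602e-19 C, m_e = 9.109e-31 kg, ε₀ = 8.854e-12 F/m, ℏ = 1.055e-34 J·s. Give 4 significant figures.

1.494e19 J/m³

One atomic unit of energy density: u_au = E_h/a₀³ = m_e⁴e¹⁰/((4πε₀)⁵ℏ⁸) = 2.929e13 J/m³.
5.10e5 × 2.929e13 J/m³ = 1.494e19 J/m³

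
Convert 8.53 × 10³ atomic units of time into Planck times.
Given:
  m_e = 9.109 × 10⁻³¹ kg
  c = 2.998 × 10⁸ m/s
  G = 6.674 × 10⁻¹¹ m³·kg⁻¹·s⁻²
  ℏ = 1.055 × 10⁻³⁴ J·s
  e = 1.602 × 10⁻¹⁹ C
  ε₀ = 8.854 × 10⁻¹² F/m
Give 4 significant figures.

3.833 × 10³⁰

atomic unit of time: τ_au = (4πε₀)²ℏ³/(m_e e⁴) = 2.423 × 10⁻¹⁷ s
Planck time: t_P = √(ℏG/c⁵) = 5.392 × 10⁻⁴⁴ s
8.53 × 10³ × 2.423 × 10⁻¹⁷ / 5.392 × 10⁻⁴⁴ = 3.833 × 10³⁰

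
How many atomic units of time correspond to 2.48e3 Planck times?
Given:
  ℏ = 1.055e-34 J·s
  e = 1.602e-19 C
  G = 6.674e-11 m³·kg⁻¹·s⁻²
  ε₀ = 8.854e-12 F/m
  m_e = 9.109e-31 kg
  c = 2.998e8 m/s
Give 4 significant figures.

5.519e-24

Planck time: t_P = √(ℏG/c⁵) = 5.392e-44 s
atomic unit of time: τ_au = (4πε₀)²ℏ³/(m_e e⁴) = 2.423e-17 s
2.48e3 × 5.392e-44 / 2.423e-17 = 5.519e-24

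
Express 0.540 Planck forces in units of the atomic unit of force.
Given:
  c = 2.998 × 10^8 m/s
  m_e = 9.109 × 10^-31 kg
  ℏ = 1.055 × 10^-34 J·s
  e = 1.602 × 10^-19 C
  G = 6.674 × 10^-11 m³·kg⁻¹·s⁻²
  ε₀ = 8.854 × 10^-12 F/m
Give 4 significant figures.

7.952 × 10^50

Planck force: F_P = c⁴/G = 1.210 × 10^44 N
atomic unit of force: F_au = E_h/a₀ = m_e²e⁶/((4πε₀)³ℏ⁴) = 8.220 × 10^-8 N
0.540 × 1.210 × 10^44 / 8.220 × 10^-8 = 7.952 × 10^50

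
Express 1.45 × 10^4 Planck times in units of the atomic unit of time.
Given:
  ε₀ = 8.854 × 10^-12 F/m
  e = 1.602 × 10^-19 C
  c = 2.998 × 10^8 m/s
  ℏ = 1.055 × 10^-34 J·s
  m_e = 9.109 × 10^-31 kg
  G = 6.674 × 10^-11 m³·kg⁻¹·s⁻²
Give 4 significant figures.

3.227 × 10^-23

Planck time: t_P = √(ℏG/c⁵) = 5.392 × 10^-44 s
atomic unit of time: τ_au = (4πε₀)²ℏ³/(m_e e⁴) = 2.423 × 10^-17 s
1.45 × 10^4 × 5.392 × 10^-44 / 2.423 × 10^-17 = 3.227 × 10^-23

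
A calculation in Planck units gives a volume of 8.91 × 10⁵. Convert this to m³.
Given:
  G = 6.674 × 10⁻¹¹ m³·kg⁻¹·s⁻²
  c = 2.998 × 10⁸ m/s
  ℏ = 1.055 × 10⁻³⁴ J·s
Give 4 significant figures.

3.764 × 10⁻⁹⁹ m³

One Planck volume: V_P = (ℏG/c³)^(3/2) = 4.224 × 10⁻¹⁰⁵ m³.
8.91 × 10⁵ × 4.224 × 10⁻¹⁰⁵ m³ = 3.764 × 10⁻⁹⁹ m³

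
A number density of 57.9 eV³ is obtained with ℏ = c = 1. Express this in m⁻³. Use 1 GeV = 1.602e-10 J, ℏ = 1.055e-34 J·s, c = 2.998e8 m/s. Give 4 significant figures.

7.523e21 m⁻³

Number density is [L]⁻³ = [E]³/(ℏc)³.
1 GeV³ → 1/(ℏc)³ × (1 GeV in J)³ = 1.299e47 m⁻³.
Convert the energy scale: 57.9 eV³ = 5.79e-26 GeV³.
Result: 5.79e-26 × 1.299e47 = 7.523e21 m⁻³.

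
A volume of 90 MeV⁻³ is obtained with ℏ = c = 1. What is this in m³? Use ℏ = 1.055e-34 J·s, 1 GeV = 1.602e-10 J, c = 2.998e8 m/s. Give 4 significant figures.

Volume is [L]³ = [E]⁻³·(ℏc)³.
1 GeV⁻³ → (ℏc)³ × (1 GeV in J)⁻³ = 7.696e-48 m³.
Convert the energy scale: 90 MeV⁻³ = 9.00e10 GeV⁻³.
Result: 9.00e10 × 7.696e-48 = 6.926e-37 m³.

6.926e-37 m³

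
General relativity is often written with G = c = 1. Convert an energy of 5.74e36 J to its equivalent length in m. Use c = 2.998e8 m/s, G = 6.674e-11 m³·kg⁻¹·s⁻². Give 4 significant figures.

4.742e-8 m

Energy → length via G/c⁴.
5.74e36 J × (G/c⁴) = 4.742e-8 m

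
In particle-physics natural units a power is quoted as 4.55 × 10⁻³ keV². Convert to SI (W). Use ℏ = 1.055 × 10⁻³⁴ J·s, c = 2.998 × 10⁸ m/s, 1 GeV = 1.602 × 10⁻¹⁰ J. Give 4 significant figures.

1.107 W

Power is [E]/[T] = [E]²/ℏ.
1 GeV² → 1/ℏ × (1 GeV in J)² = 2.433 × 10¹⁴ W.
Convert the energy scale: 4.55 × 10⁻³ keV² = 4.55 × 10⁻¹⁵ GeV².
Result: 4.55 × 10⁻¹⁵ × 2.433 × 10¹⁴ = 1.107 W.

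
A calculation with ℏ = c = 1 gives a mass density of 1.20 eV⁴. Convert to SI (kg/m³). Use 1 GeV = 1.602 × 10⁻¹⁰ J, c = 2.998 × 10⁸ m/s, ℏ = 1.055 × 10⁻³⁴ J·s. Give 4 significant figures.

Mass density is [E]/(c²[L]³) = [E]⁴/(ℏ³c⁵).
1 GeV⁴ → 1/(ℏ³c⁵) × (1 GeV in J)⁴ = 2.316 × 10²⁰ kg/m³.
Convert the energy scale: 1.20 eV⁴ = 1.20 × 10⁻³⁶ GeV⁴.
Result: 1.20 × 10⁻³⁶ × 2.316 × 10²⁰ = 2.779 × 10⁻¹⁶ kg/m³.

2.779 × 10⁻¹⁶ kg/m³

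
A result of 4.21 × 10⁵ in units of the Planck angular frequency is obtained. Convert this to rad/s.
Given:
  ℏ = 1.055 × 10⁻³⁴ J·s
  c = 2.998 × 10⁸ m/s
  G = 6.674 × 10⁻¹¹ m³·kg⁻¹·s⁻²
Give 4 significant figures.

7.808 × 10⁴⁸ rad/s

One Planck angular frequency: ω_P = √(c⁵/(ℏG)) = 1.855 × 10⁴³ rad/s.
4.21 × 10⁵ × 1.855 × 10⁴³ rad/s = 7.808 × 10⁴⁸ rad/s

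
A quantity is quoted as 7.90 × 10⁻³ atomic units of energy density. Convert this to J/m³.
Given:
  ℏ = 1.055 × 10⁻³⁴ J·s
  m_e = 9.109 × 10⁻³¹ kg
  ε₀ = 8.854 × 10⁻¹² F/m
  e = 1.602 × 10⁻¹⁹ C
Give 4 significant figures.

One atomic unit of energy density: u_au = E_h/a₀³ = m_e⁴e¹⁰/((4πε₀)⁵ℏ⁸) = 2.929 × 10¹³ J/m³.
7.90 × 10⁻³ × 2.929 × 10¹³ J/m³ = 2.314 × 10¹¹ J/m³

2.314 × 10¹¹ J/m³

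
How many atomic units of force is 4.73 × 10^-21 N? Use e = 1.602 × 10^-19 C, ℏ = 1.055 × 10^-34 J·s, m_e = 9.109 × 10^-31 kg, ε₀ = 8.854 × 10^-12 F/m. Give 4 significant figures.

5.754 × 10^-14

atomic unit of force: F_au = E_h/a₀ = m_e²e⁶/((4πε₀)³ℏ⁴) = 8.220 × 10^-8 N.
4.73 × 10^-21 / 8.220 × 10^-8 = 5.754 × 10^-14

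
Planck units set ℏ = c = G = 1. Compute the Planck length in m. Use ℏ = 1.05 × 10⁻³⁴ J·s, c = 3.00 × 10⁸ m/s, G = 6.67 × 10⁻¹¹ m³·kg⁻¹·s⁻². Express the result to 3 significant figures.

1.61 × 10⁻³⁵ m

From ℏ = c = G = 1 the length scale is ℓ_P = √(ℏG/c³).
  = √(2.59 × 10⁻⁷⁰)
  = 1.61 × 10⁻³⁵ m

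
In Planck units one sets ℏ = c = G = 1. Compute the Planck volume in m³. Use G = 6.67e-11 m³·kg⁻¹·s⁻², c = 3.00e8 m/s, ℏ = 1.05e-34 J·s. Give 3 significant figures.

4.18e-105 m³

V_P = (ℏG/c³)^(3/2)
  = √(1.75e-209)
  = 4.18e-105 m³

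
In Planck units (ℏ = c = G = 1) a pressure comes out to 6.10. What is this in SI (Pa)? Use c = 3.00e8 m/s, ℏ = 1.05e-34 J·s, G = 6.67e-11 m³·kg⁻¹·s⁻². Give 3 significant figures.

2.86e114 Pa

One Planck pressure: p_P = c⁷/(ℏG²) = 4.68e113 Pa.
6.10 × 4.68e113 Pa = 2.86e114 Pa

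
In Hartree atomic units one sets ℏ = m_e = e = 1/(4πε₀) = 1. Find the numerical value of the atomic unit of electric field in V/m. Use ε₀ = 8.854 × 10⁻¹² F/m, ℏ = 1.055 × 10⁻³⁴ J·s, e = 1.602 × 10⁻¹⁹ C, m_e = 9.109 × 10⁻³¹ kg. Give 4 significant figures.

E_au = E_h/(e a₀) = m_e²e⁵/((4πε₀)³ℏ⁴)
E_h = 4.354 × 10⁻¹⁸ J
a₀ = 5.297 × 10⁻¹¹ m
E_h/(e·a₀) = 5.131 × 10¹¹ V/m

5.131 × 10¹¹ V/m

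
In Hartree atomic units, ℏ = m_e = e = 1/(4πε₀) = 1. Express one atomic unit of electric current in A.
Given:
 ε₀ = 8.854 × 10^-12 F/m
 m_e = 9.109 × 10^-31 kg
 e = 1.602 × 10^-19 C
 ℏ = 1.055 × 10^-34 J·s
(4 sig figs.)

From ℏ = m_e = e = 1/(4πε₀) = 1 the current scale is I_au = e E_h/ℏ = m_e e⁵/((4πε₀)²ℏ³).
E_h = 4.354 × 10^-18 J
e·E_h/ℏ = 6.612 × 10^-3 A

6.612 × 10^-3 A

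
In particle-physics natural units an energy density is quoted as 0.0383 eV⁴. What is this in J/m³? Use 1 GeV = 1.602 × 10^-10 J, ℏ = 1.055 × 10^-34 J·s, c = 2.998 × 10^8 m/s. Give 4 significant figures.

0.7973 J/m³

[E]/[L]³ = [E]⁴/(ℏc)³; restore (ℏc)⁻³.
1 GeV⁴ → 1/(ℏc)³ × (1 GeV in J)⁴ = 2.082 × 10^37 J/m³.
Convert the energy scale: 0.0383 eV⁴ = 3.83 × 10^-38 GeV⁴.
Result: 3.83 × 10^-38 × 2.082 × 10^37 = 0.7973 J/m³.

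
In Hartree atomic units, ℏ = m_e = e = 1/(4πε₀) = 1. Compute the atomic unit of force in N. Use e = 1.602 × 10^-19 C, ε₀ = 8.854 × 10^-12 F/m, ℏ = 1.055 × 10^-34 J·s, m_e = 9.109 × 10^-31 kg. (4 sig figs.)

8.220 × 10^-8 N

Dimensional analysis gives F_au = E_h/a₀ = m_e²e⁶/((4πε₀)³ℏ⁴).
E_h = 4.354 × 10^-18 J
a₀ = 5.297 × 10^-11 m
E_h/a₀ = 8.220 × 10^-8 N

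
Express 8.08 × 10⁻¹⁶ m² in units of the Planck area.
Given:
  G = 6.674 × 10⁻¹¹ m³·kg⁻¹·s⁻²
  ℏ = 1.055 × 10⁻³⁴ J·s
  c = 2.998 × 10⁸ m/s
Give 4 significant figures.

Planck area: A_P = ℏG/c³ = 2.613 × 10⁻⁷⁰ m².
8.08 × 10⁻¹⁶ / 2.613 × 10⁻⁷⁰ = 3.092 × 10⁵⁴

3.092 × 10⁵⁴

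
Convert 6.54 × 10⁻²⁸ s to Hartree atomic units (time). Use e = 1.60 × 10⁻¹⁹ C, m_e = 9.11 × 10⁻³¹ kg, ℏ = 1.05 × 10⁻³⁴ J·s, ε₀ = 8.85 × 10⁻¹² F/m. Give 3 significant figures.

2.73 × 10⁻¹¹

atomic unit of time: τ_au = (4πε₀)²ℏ³/(m_e e⁴) = 2.40 × 10⁻¹⁷ s.
6.54 × 10⁻²⁸ / 2.40 × 10⁻¹⁷ = 2.73 × 10⁻¹¹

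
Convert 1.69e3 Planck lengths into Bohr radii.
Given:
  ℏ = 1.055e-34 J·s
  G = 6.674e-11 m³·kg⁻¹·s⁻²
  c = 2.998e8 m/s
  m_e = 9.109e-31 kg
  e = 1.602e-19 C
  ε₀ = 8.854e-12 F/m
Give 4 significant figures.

Planck length: ℓ_P = √(ℏG/c³) = 1.616e-35 m
Bohr radius: a₀ = 4πε₀ℏ²/(m_e e²) = 5.297e-11 m
1.69e3 × 1.616e-35 / 5.297e-11 = 5.157e-22

5.157e-22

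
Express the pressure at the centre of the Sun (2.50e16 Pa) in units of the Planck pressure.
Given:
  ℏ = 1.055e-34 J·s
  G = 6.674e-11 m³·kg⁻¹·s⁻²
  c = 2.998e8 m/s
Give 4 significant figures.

5.397e-98

Planck pressure: p_P = c⁷/(ℏG²) = 4.632e113 Pa.
2.50e16 / 4.632e113 = 5.397e-98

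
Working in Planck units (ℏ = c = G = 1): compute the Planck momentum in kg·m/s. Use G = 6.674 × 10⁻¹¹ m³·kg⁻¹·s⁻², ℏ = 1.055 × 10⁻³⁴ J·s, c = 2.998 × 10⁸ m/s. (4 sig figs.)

The unique combination of the constants set to 1 with dimensions of momentum is p_P = √(ℏc³/G).
  = √(42.60)
  = 6.527 kg·m/s

6.527 kg·m/s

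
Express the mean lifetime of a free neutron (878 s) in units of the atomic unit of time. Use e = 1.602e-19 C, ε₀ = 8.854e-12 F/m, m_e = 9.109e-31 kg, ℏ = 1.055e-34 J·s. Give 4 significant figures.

atomic unit of time: τ_au = (4πε₀)²ℏ³/(m_e e⁴) = 2.423e-17 s.
878 / 2.423e-17 = 3.624e19

3.624e19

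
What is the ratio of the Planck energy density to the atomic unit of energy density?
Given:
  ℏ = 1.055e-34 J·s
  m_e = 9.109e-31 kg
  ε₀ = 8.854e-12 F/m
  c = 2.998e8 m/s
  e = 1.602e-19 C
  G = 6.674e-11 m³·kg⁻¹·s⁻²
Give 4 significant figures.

Planck energy density: u_P = c⁷/(ℏG²) = 4.632e113 J/m³
atomic unit of energy density: u_au = E_h/a₀³ = m_e⁴e¹⁰/((4πε₀)⁵ℏ⁸) = 2.929e13 J/m³
ratio = 4.632e113 / 2.929e13 = 1.581e100

1.581e100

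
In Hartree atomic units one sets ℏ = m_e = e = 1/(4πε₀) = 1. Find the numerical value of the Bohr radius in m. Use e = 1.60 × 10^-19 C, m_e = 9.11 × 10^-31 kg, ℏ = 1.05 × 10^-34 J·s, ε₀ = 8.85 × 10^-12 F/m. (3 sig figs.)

a₀ = 4πε₀ℏ²/(m_e e²)
  = 1.23 × 10^-78 / 2.33 × 10^-68
  = 5.26 × 10^-11 m

5.26 × 10^-11 m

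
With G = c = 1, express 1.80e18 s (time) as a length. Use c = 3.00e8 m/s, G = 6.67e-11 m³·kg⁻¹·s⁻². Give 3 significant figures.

5.40e26 m

Time → length via c.
1.80e18 s × (c) = 5.40e26 m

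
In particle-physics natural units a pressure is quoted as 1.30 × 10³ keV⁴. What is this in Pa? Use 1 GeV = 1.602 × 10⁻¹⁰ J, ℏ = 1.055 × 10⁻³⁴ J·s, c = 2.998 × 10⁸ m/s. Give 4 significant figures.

Pressure is [E]/[L]³ = [E]⁴/(ℏc)³.
1 GeV⁴ → 1/(ℏc)³ × (1 GeV in J)⁴ = 2.082 × 10³⁷ Pa.
Convert the energy scale: 1.30 × 10³ keV⁴ = 1.30 × 10⁻²¹ GeV⁴.
Result: 1.30 × 10⁻²¹ × 2.082 × 10³⁷ = 2.706 × 10¹⁶ Pa.

2.706 × 10¹⁶ Pa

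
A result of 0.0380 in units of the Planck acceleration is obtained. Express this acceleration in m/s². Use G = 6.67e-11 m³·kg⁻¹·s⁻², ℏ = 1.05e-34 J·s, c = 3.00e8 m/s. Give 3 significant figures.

One Planck acceleration: a_P = √(c⁷/(ℏG)) = 5.59e51 m/s².
0.0380 × 5.59e51 m/s² = 2.12e50 m/s²

2.12e50 m/s²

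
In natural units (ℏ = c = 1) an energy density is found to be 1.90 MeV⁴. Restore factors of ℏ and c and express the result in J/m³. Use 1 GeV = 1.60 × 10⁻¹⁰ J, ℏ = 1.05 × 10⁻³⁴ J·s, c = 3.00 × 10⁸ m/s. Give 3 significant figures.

[E]/[L]³ = [E]⁴/(ℏc)³; restore (ℏc)⁻³.
1 GeV⁴ → 1/(ℏc)³ × (1 GeV in J)⁴ = 2.10 × 10³⁷ J/m³.
Convert the energy scale: 1.90 MeV⁴ = 1.90 × 10⁻¹² GeV⁴.
Result: 1.90 × 10⁻¹² × 2.10 × 10³⁷ = 3.98 × 10²⁵ J/m³.

3.98 × 10²⁵ J/m³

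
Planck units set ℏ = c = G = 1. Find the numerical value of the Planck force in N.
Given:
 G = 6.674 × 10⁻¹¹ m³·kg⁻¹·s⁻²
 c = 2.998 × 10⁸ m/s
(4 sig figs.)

The unique combination of the constants set to 1 with dimensions of force is F_P = c⁴/G.
  = 8.078 × 10³³ / 6.674 × 10⁻¹¹
  = 1.210 × 10⁴⁴ N

1.210 × 10⁴⁴ N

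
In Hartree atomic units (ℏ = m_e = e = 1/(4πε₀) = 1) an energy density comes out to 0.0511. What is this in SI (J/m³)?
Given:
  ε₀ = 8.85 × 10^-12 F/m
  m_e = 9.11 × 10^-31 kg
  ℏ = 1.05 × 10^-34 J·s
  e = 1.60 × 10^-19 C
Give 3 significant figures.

1.54 × 10^12 J/m³

One atomic unit of energy density: u_au = E_h/a₀³ = m_e⁴e¹⁰/((4πε₀)⁵ℏ⁸) = 3.01 × 10^13 J/m³.
0.0511 × 3.01 × 10^13 J/m³ = 1.54 × 10^12 J/m³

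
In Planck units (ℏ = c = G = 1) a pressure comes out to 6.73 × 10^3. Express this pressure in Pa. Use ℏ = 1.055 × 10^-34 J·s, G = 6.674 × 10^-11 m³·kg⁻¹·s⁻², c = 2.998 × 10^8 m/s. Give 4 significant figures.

One Planck pressure: p_P = c⁷/(ℏG²) = 4.632 × 10^113 Pa.
6.73 × 10^3 × 4.632 × 10^113 Pa = 3.118 × 10^117 Pa

3.118 × 10^117 Pa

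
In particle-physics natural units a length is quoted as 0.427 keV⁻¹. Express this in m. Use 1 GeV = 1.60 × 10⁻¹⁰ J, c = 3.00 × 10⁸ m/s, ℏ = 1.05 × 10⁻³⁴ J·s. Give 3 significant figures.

8.41 × 10⁻¹¹ m

A length is [E]⁻¹ in ℏ=c=1; restore one factor of ℏc.
1 GeV⁻¹ → ℏc × (1 GeV in J)⁻¹ = 1.97 × 10⁻¹⁶ m.
Convert the energy scale: 0.427 keV⁻¹ = 4.27 × 10⁵ GeV⁻¹.
Result: 4.27 × 10⁵ × 1.97 × 10⁻¹⁶ = 8.41 × 10⁻¹¹ m.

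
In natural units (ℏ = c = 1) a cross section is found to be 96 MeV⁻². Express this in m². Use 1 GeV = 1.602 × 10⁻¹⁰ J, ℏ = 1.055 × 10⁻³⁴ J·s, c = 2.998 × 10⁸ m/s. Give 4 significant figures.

3.742 × 10⁻²⁴ m²

Area is [L]² = [E]⁻²·(ℏc)²; restore (ℏc)².
1 GeV⁻² → (ℏc)² × (1 GeV in J)⁻² = 3.898 × 10⁻³² m².
Convert the energy scale: 96 MeV⁻² = 9.60 × 10⁷ GeV⁻².
Result: 9.60 × 10⁷ × 3.898 × 10⁻³² = 3.742 × 10⁻²⁴ m².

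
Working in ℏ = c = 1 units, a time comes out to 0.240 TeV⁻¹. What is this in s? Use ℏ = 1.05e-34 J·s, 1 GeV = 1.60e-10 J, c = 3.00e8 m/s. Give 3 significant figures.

A time is [E]⁻¹ in ℏ=c=1; restore one factor of ℏ.
1 GeV⁻¹ → ℏ × (1 GeV in J)⁻¹ = 6.56e-25 s.
Convert the energy scale: 0.240 TeV⁻¹ = 2.40e-4 GeV⁻¹.
Result: 2.40e-4 × 6.56e-25 = 1.58e-28 s.

1.58e-28 s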